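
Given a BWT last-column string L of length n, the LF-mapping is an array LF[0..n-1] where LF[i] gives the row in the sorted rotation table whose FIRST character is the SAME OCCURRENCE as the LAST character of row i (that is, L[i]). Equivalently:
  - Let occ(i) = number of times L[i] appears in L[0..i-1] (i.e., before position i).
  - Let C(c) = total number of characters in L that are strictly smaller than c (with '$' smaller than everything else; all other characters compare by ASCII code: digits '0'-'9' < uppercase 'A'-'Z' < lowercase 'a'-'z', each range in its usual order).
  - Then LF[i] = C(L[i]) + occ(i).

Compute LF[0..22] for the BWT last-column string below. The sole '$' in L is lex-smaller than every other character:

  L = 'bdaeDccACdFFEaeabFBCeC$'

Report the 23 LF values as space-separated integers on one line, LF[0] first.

Answer: 14 18 11 20 6 16 17 1 3 19 8 9 7 12 21 13 15 10 2 4 22 5 0

Derivation:
Char counts: '$':1, 'A':1, 'B':1, 'C':3, 'D':1, 'E':1, 'F':3, 'a':3, 'b':2, 'c':2, 'd':2, 'e':3
C (first-col start): C('$')=0, C('A')=1, C('B')=2, C('C')=3, C('D')=6, C('E')=7, C('F')=8, C('a')=11, C('b')=14, C('c')=16, C('d')=18, C('e')=20
L[0]='b': occ=0, LF[0]=C('b')+0=14+0=14
L[1]='d': occ=0, LF[1]=C('d')+0=18+0=18
L[2]='a': occ=0, LF[2]=C('a')+0=11+0=11
L[3]='e': occ=0, LF[3]=C('e')+0=20+0=20
L[4]='D': occ=0, LF[4]=C('D')+0=6+0=6
L[5]='c': occ=0, LF[5]=C('c')+0=16+0=16
L[6]='c': occ=1, LF[6]=C('c')+1=16+1=17
L[7]='A': occ=0, LF[7]=C('A')+0=1+0=1
L[8]='C': occ=0, LF[8]=C('C')+0=3+0=3
L[9]='d': occ=1, LF[9]=C('d')+1=18+1=19
L[10]='F': occ=0, LF[10]=C('F')+0=8+0=8
L[11]='F': occ=1, LF[11]=C('F')+1=8+1=9
L[12]='E': occ=0, LF[12]=C('E')+0=7+0=7
L[13]='a': occ=1, LF[13]=C('a')+1=11+1=12
L[14]='e': occ=1, LF[14]=C('e')+1=20+1=21
L[15]='a': occ=2, LF[15]=C('a')+2=11+2=13
L[16]='b': occ=1, LF[16]=C('b')+1=14+1=15
L[17]='F': occ=2, LF[17]=C('F')+2=8+2=10
L[18]='B': occ=0, LF[18]=C('B')+0=2+0=2
L[19]='C': occ=1, LF[19]=C('C')+1=3+1=4
L[20]='e': occ=2, LF[20]=C('e')+2=20+2=22
L[21]='C': occ=2, LF[21]=C('C')+2=3+2=5
L[22]='$': occ=0, LF[22]=C('$')+0=0+0=0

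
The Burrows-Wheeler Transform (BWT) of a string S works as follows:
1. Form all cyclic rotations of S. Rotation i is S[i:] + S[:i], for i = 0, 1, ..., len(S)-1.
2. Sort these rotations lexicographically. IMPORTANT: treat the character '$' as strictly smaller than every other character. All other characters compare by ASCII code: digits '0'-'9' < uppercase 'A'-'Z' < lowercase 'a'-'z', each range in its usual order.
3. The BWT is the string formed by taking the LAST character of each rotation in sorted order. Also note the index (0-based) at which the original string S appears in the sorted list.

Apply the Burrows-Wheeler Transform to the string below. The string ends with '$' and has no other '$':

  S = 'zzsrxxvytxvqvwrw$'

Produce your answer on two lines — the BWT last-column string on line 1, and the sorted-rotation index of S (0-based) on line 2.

Answer: wvwszyxqxrvtxrvz$
16

Derivation:
All 17 rotations (rotation i = S[i:]+S[:i]):
  rot[0] = zzsrxxvytxvqvwrw$
  rot[1] = zsrxxvytxvqvwrw$z
  rot[2] = srxxvytxvqvwrw$zz
  rot[3] = rxxvytxvqvwrw$zzs
  rot[4] = xxvytxvqvwrw$zzsr
  rot[5] = xvytxvqvwrw$zzsrx
  rot[6] = vytxvqvwrw$zzsrxx
  rot[7] = ytxvqvwrw$zzsrxxv
  rot[8] = txvqvwrw$zzsrxxvy
  rot[9] = xvqvwrw$zzsrxxvyt
  rot[10] = vqvwrw$zzsrxxvytx
  rot[11] = qvwrw$zzsrxxvytxv
  rot[12] = vwrw$zzsrxxvytxvq
  rot[13] = wrw$zzsrxxvytxvqv
  rot[14] = rw$zzsrxxvytxvqvw
  rot[15] = w$zzsrxxvytxvqvwr
  rot[16] = $zzsrxxvytxvqvwrw
Sorted (with $ < everything):
  sorted[0] = $zzsrxxvytxvqvwrw  (last char: 'w')
  sorted[1] = qvwrw$zzsrxxvytxv  (last char: 'v')
  sorted[2] = rw$zzsrxxvytxvqvw  (last char: 'w')
  sorted[3] = rxxvytxvqvwrw$zzs  (last char: 's')
  sorted[4] = srxxvytxvqvwrw$zz  (last char: 'z')
  sorted[5] = txvqvwrw$zzsrxxvy  (last char: 'y')
  sorted[6] = vqvwrw$zzsrxxvytx  (last char: 'x')
  sorted[7] = vwrw$zzsrxxvytxvq  (last char: 'q')
  sorted[8] = vytxvqvwrw$zzsrxx  (last char: 'x')
  sorted[9] = w$zzsrxxvytxvqvwr  (last char: 'r')
  sorted[10] = wrw$zzsrxxvytxvqv  (last char: 'v')
  sorted[11] = xvqvwrw$zzsrxxvyt  (last char: 't')
  sorted[12] = xvytxvqvwrw$zzsrx  (last char: 'x')
  sorted[13] = xxvytxvqvwrw$zzsr  (last char: 'r')
  sorted[14] = ytxvqvwrw$zzsrxxv  (last char: 'v')
  sorted[15] = zsrxxvytxvqvwrw$z  (last char: 'z')
  sorted[16] = zzsrxxvytxvqvwrw$  (last char: '$')
Last column: wvwszyxqxrvtxrvz$
Original string S is at sorted index 16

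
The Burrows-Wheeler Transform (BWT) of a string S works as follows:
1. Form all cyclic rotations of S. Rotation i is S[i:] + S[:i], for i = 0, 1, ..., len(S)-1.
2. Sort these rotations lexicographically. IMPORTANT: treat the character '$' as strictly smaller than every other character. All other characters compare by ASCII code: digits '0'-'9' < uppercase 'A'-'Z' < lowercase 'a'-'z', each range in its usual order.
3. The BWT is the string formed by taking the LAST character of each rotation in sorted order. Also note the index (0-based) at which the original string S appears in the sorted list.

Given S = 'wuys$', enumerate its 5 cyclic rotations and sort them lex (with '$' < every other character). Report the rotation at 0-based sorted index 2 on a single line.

All 5 rotations (rotation i = S[i:]+S[:i]):
  rot[0] = wuys$
  rot[1] = uys$w
  rot[2] = ys$wu
  rot[3] = s$wuy
  rot[4] = $wuys
Sorted (with $ < everything):
  sorted[0] = $wuys
  sorted[1] = s$wuy
  sorted[2] = uys$w
  sorted[3] = wuys$
  sorted[4] = ys$wu
sorted[2] = uys$w

Answer: uys$w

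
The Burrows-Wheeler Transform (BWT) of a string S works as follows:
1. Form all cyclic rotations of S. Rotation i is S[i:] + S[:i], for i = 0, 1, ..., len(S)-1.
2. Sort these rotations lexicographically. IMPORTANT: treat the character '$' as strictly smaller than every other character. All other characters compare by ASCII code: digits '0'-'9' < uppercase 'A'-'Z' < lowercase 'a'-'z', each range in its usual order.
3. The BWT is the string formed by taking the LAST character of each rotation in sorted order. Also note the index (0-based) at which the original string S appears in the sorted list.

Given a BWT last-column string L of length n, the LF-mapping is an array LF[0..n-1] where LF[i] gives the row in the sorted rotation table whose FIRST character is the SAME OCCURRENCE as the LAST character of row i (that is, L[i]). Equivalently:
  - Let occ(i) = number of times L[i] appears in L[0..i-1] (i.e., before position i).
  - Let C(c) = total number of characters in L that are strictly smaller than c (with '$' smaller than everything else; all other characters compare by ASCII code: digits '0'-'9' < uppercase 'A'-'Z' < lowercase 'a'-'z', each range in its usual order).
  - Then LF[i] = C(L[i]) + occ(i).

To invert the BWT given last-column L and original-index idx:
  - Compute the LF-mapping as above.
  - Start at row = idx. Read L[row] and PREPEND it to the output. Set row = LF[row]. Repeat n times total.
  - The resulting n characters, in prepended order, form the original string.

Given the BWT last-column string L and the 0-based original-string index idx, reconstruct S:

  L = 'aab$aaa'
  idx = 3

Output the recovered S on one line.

LF mapping: 1 2 6 0 3 4 5
Walk LF starting at row 3, prepending L[row]:
  step 1: row=3, L[3]='$', prepend. Next row=LF[3]=0
  step 2: row=0, L[0]='a', prepend. Next row=LF[0]=1
  step 3: row=1, L[1]='a', prepend. Next row=LF[1]=2
  step 4: row=2, L[2]='b', prepend. Next row=LF[2]=6
  step 5: row=6, L[6]='a', prepend. Next row=LF[6]=5
  step 6: row=5, L[5]='a', prepend. Next row=LF[5]=4
  step 7: row=4, L[4]='a', prepend. Next row=LF[4]=3
Reversed output: aaabaa$

Answer: aaabaa$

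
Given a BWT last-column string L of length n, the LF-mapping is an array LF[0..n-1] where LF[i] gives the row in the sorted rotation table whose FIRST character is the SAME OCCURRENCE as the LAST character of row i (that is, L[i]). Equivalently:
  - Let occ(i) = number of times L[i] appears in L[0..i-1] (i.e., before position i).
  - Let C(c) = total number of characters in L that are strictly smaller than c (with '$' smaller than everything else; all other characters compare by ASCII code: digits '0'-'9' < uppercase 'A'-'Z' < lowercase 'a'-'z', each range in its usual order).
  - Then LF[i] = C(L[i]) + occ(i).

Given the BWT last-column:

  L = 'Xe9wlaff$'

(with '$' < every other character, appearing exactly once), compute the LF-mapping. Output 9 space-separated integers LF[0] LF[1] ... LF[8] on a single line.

Char counts: '$':1, '9':1, 'X':1, 'a':1, 'e':1, 'f':2, 'l':1, 'w':1
C (first-col start): C('$')=0, C('9')=1, C('X')=2, C('a')=3, C('e')=4, C('f')=5, C('l')=7, C('w')=8
L[0]='X': occ=0, LF[0]=C('X')+0=2+0=2
L[1]='e': occ=0, LF[1]=C('e')+0=4+0=4
L[2]='9': occ=0, LF[2]=C('9')+0=1+0=1
L[3]='w': occ=0, LF[3]=C('w')+0=8+0=8
L[4]='l': occ=0, LF[4]=C('l')+0=7+0=7
L[5]='a': occ=0, LF[5]=C('a')+0=3+0=3
L[6]='f': occ=0, LF[6]=C('f')+0=5+0=5
L[7]='f': occ=1, LF[7]=C('f')+1=5+1=6
L[8]='$': occ=0, LF[8]=C('$')+0=0+0=0

Answer: 2 4 1 8 7 3 5 6 0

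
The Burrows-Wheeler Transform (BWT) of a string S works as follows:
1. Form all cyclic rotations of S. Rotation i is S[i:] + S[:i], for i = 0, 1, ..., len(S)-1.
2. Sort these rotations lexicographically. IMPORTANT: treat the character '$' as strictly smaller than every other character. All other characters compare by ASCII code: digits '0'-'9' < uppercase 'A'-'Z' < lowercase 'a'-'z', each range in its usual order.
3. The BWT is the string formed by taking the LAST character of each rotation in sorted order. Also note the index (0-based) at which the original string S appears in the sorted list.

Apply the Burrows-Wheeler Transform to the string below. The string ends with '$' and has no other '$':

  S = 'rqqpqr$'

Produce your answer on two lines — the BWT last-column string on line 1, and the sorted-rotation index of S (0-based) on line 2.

Answer: rqqrpq$
6

Derivation:
All 7 rotations (rotation i = S[i:]+S[:i]):
  rot[0] = rqqpqr$
  rot[1] = qqpqr$r
  rot[2] = qpqr$rq
  rot[3] = pqr$rqq
  rot[4] = qr$rqqp
  rot[5] = r$rqqpq
  rot[6] = $rqqpqr
Sorted (with $ < everything):
  sorted[0] = $rqqpqr  (last char: 'r')
  sorted[1] = pqr$rqq  (last char: 'q')
  sorted[2] = qpqr$rq  (last char: 'q')
  sorted[3] = qqpqr$r  (last char: 'r')
  sorted[4] = qr$rqqp  (last char: 'p')
  sorted[5] = r$rqqpq  (last char: 'q')
  sorted[6] = rqqpqr$  (last char: '$')
Last column: rqqrpq$
Original string S is at sorted index 6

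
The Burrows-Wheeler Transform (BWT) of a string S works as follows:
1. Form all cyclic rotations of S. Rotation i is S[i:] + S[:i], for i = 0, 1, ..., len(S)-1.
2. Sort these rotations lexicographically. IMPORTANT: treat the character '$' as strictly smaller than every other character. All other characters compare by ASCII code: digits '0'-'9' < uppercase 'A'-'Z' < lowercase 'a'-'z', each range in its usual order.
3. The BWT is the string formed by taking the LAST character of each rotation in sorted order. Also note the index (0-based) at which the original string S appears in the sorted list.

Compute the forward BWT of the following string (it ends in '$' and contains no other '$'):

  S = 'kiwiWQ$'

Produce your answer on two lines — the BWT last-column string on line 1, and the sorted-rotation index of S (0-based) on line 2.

All 7 rotations (rotation i = S[i:]+S[:i]):
  rot[0] = kiwiWQ$
  rot[1] = iwiWQ$k
  rot[2] = wiWQ$ki
  rot[3] = iWQ$kiw
  rot[4] = WQ$kiwi
  rot[5] = Q$kiwiW
  rot[6] = $kiwiWQ
Sorted (with $ < everything):
  sorted[0] = $kiwiWQ  (last char: 'Q')
  sorted[1] = Q$kiwiW  (last char: 'W')
  sorted[2] = WQ$kiwi  (last char: 'i')
  sorted[3] = iWQ$kiw  (last char: 'w')
  sorted[4] = iwiWQ$k  (last char: 'k')
  sorted[5] = kiwiWQ$  (last char: '$')
  sorted[6] = wiWQ$ki  (last char: 'i')
Last column: QWiwk$i
Original string S is at sorted index 5

Answer: QWiwk$i
5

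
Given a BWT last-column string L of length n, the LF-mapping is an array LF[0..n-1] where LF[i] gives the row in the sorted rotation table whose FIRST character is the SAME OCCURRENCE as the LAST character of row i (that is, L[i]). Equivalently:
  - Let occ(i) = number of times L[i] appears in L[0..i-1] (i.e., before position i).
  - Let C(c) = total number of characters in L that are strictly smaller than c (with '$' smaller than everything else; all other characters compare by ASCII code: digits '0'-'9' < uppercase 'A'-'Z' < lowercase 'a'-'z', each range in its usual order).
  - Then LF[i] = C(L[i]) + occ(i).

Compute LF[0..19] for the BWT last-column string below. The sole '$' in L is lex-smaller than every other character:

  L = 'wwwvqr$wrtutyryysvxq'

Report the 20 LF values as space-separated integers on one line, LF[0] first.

Char counts: '$':1, 'q':2, 'r':3, 's':1, 't':2, 'u':1, 'v':2, 'w':4, 'x':1, 'y':3
C (first-col start): C('$')=0, C('q')=1, C('r')=3, C('s')=6, C('t')=7, C('u')=9, C('v')=10, C('w')=12, C('x')=16, C('y')=17
L[0]='w': occ=0, LF[0]=C('w')+0=12+0=12
L[1]='w': occ=1, LF[1]=C('w')+1=12+1=13
L[2]='w': occ=2, LF[2]=C('w')+2=12+2=14
L[3]='v': occ=0, LF[3]=C('v')+0=10+0=10
L[4]='q': occ=0, LF[4]=C('q')+0=1+0=1
L[5]='r': occ=0, LF[5]=C('r')+0=3+0=3
L[6]='$': occ=0, LF[6]=C('$')+0=0+0=0
L[7]='w': occ=3, LF[7]=C('w')+3=12+3=15
L[8]='r': occ=1, LF[8]=C('r')+1=3+1=4
L[9]='t': occ=0, LF[9]=C('t')+0=7+0=7
L[10]='u': occ=0, LF[10]=C('u')+0=9+0=9
L[11]='t': occ=1, LF[11]=C('t')+1=7+1=8
L[12]='y': occ=0, LF[12]=C('y')+0=17+0=17
L[13]='r': occ=2, LF[13]=C('r')+2=3+2=5
L[14]='y': occ=1, LF[14]=C('y')+1=17+1=18
L[15]='y': occ=2, LF[15]=C('y')+2=17+2=19
L[16]='s': occ=0, LF[16]=C('s')+0=6+0=6
L[17]='v': occ=1, LF[17]=C('v')+1=10+1=11
L[18]='x': occ=0, LF[18]=C('x')+0=16+0=16
L[19]='q': occ=1, LF[19]=C('q')+1=1+1=2

Answer: 12 13 14 10 1 3 0 15 4 7 9 8 17 5 18 19 6 11 16 2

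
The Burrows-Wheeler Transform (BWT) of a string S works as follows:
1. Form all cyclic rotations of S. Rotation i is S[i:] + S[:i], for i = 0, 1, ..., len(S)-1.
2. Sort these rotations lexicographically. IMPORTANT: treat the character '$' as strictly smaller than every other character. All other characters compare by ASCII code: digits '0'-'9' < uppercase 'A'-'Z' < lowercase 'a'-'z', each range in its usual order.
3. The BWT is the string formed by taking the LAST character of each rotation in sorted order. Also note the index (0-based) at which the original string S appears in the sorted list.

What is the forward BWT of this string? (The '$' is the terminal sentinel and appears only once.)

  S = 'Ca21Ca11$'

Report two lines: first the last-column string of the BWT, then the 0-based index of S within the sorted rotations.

All 9 rotations (rotation i = S[i:]+S[:i]):
  rot[0] = Ca21Ca11$
  rot[1] = a21Ca11$C
  rot[2] = 21Ca11$Ca
  rot[3] = 1Ca11$Ca2
  rot[4] = Ca11$Ca21
  rot[5] = a11$Ca21C
  rot[6] = 11$Ca21Ca
  rot[7] = 1$Ca21Ca1
  rot[8] = $Ca21Ca11
Sorted (with $ < everything):
  sorted[0] = $Ca21Ca11  (last char: '1')
  sorted[1] = 1$Ca21Ca1  (last char: '1')
  sorted[2] = 11$Ca21Ca  (last char: 'a')
  sorted[3] = 1Ca11$Ca2  (last char: '2')
  sorted[4] = 21Ca11$Ca  (last char: 'a')
  sorted[5] = Ca11$Ca21  (last char: '1')
  sorted[6] = Ca21Ca11$  (last char: '$')
  sorted[7] = a11$Ca21C  (last char: 'C')
  sorted[8] = a21Ca11$C  (last char: 'C')
Last column: 11a2a1$CC
Original string S is at sorted index 6

Answer: 11a2a1$CC
6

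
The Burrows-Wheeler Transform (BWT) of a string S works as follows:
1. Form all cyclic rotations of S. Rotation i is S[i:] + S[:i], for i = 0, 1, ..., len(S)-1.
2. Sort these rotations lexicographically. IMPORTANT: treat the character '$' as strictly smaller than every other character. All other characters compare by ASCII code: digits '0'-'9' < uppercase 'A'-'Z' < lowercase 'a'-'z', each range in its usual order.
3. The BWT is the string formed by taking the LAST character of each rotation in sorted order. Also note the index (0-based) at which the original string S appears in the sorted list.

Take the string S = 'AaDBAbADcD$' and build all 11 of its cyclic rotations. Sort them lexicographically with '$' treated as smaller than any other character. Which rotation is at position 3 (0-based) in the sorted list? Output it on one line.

All 11 rotations (rotation i = S[i:]+S[:i]):
  rot[0] = AaDBAbADcD$
  rot[1] = aDBAbADcD$A
  rot[2] = DBAbADcD$Aa
  rot[3] = BAbADcD$AaD
  rot[4] = AbADcD$AaDB
  rot[5] = bADcD$AaDBA
  rot[6] = ADcD$AaDBAb
  rot[7] = DcD$AaDBAbA
  rot[8] = cD$AaDBAbAD
  rot[9] = D$AaDBAbADc
  rot[10] = $AaDBAbADcD
Sorted (with $ < everything):
  sorted[0] = $AaDBAbADcD
  sorted[1] = ADcD$AaDBAb
  sorted[2] = AaDBAbADcD$
  sorted[3] = AbADcD$AaDB
  sorted[4] = BAbADcD$AaD
  sorted[5] = D$AaDBAbADc
  sorted[6] = DBAbADcD$Aa
  sorted[7] = DcD$AaDBAbA
  sorted[8] = aDBAbADcD$A
  sorted[9] = bADcD$AaDBA
  sorted[10] = cD$AaDBAbAD
sorted[3] = AbADcD$AaDB

Answer: AbADcD$AaDB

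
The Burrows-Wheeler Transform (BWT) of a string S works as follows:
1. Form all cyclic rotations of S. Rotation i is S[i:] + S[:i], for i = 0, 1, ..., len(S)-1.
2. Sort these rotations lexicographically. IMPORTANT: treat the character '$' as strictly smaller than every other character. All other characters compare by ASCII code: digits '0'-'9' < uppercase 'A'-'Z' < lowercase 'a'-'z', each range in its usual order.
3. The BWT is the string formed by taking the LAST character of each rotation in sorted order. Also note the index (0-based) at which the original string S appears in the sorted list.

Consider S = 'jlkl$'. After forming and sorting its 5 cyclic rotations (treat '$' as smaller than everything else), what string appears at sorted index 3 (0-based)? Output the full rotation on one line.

All 5 rotations (rotation i = S[i:]+S[:i]):
  rot[0] = jlkl$
  rot[1] = lkl$j
  rot[2] = kl$jl
  rot[3] = l$jlk
  rot[4] = $jlkl
Sorted (with $ < everything):
  sorted[0] = $jlkl
  sorted[1] = jlkl$
  sorted[2] = kl$jl
  sorted[3] = l$jlk
  sorted[4] = lkl$j
sorted[3] = l$jlk

Answer: l$jlk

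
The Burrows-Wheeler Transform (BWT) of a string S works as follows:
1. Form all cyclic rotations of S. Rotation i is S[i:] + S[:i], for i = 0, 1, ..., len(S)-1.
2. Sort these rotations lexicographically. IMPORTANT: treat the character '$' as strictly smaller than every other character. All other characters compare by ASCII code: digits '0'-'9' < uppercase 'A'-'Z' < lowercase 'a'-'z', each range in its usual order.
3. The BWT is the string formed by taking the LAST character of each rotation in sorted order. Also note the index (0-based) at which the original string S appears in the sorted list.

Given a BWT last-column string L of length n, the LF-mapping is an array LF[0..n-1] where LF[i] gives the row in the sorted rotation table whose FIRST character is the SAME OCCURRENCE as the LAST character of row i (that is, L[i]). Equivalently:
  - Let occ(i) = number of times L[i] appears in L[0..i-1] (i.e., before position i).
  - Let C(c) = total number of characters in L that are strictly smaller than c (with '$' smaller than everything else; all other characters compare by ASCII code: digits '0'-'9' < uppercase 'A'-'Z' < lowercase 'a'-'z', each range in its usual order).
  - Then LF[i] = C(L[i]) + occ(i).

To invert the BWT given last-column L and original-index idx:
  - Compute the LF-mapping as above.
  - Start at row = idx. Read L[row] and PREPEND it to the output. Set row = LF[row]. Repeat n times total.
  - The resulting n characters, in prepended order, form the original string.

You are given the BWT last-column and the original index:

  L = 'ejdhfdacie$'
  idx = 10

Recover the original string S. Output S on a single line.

Answer: jaeihdcfde$

Derivation:
LF mapping: 5 10 3 8 7 4 1 2 9 6 0
Walk LF starting at row 10, prepending L[row]:
  step 1: row=10, L[10]='$', prepend. Next row=LF[10]=0
  step 2: row=0, L[0]='e', prepend. Next row=LF[0]=5
  step 3: row=5, L[5]='d', prepend. Next row=LF[5]=4
  step 4: row=4, L[4]='f', prepend. Next row=LF[4]=7
  step 5: row=7, L[7]='c', prepend. Next row=LF[7]=2
  step 6: row=2, L[2]='d', prepend. Next row=LF[2]=3
  step 7: row=3, L[3]='h', prepend. Next row=LF[3]=8
  step 8: row=8, L[8]='i', prepend. Next row=LF[8]=9
  step 9: row=9, L[9]='e', prepend. Next row=LF[9]=6
  step 10: row=6, L[6]='a', prepend. Next row=LF[6]=1
  step 11: row=1, L[1]='j', prepend. Next row=LF[1]=10
Reversed output: jaeihdcfde$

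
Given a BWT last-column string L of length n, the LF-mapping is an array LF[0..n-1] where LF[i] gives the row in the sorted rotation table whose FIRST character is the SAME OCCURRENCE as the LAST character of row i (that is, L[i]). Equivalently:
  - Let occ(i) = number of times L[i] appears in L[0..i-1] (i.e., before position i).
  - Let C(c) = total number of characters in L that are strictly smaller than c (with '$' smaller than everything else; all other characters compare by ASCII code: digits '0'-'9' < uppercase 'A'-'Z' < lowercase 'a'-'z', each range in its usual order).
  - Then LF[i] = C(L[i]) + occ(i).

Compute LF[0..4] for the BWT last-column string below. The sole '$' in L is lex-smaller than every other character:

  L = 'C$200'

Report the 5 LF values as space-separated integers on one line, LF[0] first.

Answer: 4 0 3 1 2

Derivation:
Char counts: '$':1, '0':2, '2':1, 'C':1
C (first-col start): C('$')=0, C('0')=1, C('2')=3, C('C')=4
L[0]='C': occ=0, LF[0]=C('C')+0=4+0=4
L[1]='$': occ=0, LF[1]=C('$')+0=0+0=0
L[2]='2': occ=0, LF[2]=C('2')+0=3+0=3
L[3]='0': occ=0, LF[3]=C('0')+0=1+0=1
L[4]='0': occ=1, LF[4]=C('0')+1=1+1=2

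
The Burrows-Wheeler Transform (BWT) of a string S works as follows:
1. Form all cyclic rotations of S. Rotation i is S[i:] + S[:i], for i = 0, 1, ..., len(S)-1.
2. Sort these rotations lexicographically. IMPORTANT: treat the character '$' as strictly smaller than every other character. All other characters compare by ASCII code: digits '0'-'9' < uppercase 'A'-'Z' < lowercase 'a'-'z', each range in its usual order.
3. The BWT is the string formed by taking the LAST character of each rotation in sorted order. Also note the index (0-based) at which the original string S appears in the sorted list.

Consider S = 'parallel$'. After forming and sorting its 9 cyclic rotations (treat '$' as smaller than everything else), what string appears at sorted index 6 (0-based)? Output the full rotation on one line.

Answer: llel$para

Derivation:
All 9 rotations (rotation i = S[i:]+S[:i]):
  rot[0] = parallel$
  rot[1] = arallel$p
  rot[2] = rallel$pa
  rot[3] = allel$par
  rot[4] = llel$para
  rot[5] = lel$paral
  rot[6] = el$parall
  rot[7] = l$paralle
  rot[8] = $parallel
Sorted (with $ < everything):
  sorted[0] = $parallel
  sorted[1] = allel$par
  sorted[2] = arallel$p
  sorted[3] = el$parall
  sorted[4] = l$paralle
  sorted[5] = lel$paral
  sorted[6] = llel$para
  sorted[7] = parallel$
  sorted[8] = rallel$pa
sorted[6] = llel$para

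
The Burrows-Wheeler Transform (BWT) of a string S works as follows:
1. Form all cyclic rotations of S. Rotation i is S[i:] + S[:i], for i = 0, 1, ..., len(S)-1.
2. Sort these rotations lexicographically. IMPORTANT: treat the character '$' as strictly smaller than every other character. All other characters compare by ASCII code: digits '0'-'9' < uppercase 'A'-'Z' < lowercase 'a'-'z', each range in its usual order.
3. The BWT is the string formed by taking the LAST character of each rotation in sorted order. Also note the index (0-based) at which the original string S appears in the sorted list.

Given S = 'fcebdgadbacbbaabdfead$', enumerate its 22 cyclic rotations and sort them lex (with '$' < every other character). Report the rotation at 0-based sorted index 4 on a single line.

Answer: ad$fcebdgadbacbbaabdfe

Derivation:
All 22 rotations (rotation i = S[i:]+S[:i]):
  rot[0] = fcebdgadbacbbaabdfead$
  rot[1] = cebdgadbacbbaabdfead$f
  rot[2] = ebdgadbacbbaabdfead$fc
  rot[3] = bdgadbacbbaabdfead$fce
  rot[4] = dgadbacbbaabdfead$fceb
  rot[5] = gadbacbbaabdfead$fcebd
  rot[6] = adbacbbaabdfead$fcebdg
  rot[7] = dbacbbaabdfead$fcebdga
  rot[8] = bacbbaabdfead$fcebdgad
  rot[9] = acbbaabdfead$fcebdgadb
  rot[10] = cbbaabdfead$fcebdgadba
  rot[11] = bbaabdfead$fcebdgadbac
  rot[12] = baabdfead$fcebdgadbacb
  rot[13] = aabdfead$fcebdgadbacbb
  rot[14] = abdfead$fcebdgadbacbba
  rot[15] = bdfead$fcebdgadbacbbaa
  rot[16] = dfead$fcebdgadbacbbaab
  rot[17] = fead$fcebdgadbacbbaabd
  rot[18] = ead$fcebdgadbacbbaabdf
  rot[19] = ad$fcebdgadbacbbaabdfe
  rot[20] = d$fcebdgadbacbbaabdfea
  rot[21] = $fcebdgadbacbbaabdfead
Sorted (with $ < everything):
  sorted[0] = $fcebdgadbacbbaabdfead
  sorted[1] = aabdfead$fcebdgadbacbb
  sorted[2] = abdfead$fcebdgadbacbba
  sorted[3] = acbbaabdfead$fcebdgadb
  sorted[4] = ad$fcebdgadbacbbaabdfe
  sorted[5] = adbacbbaabdfead$fcebdg
  sorted[6] = baabdfead$fcebdgadbacb
  sorted[7] = bacbbaabdfead$fcebdgad
  sorted[8] = bbaabdfead$fcebdgadbac
  sorted[9] = bdfead$fcebdgadbacbbaa
  sorted[10] = bdgadbacbbaabdfead$fce
  sorted[11] = cbbaabdfead$fcebdgadba
  sorted[12] = cebdgadbacbbaabdfead$f
  sorted[13] = d$fcebdgadbacbbaabdfea
  sorted[14] = dbacbbaabdfead$fcebdga
  sorted[15] = dfead$fcebdgadbacbbaab
  sorted[16] = dgadbacbbaabdfead$fceb
  sorted[17] = ead$fcebdgadbacbbaabdf
  sorted[18] = ebdgadbacbbaabdfead$fc
  sorted[19] = fcebdgadbacbbaabdfead$
  sorted[20] = fead$fcebdgadbacbbaabd
  sorted[21] = gadbacbbaabdfead$fcebd
sorted[4] = ad$fcebdgadbacbbaabdfe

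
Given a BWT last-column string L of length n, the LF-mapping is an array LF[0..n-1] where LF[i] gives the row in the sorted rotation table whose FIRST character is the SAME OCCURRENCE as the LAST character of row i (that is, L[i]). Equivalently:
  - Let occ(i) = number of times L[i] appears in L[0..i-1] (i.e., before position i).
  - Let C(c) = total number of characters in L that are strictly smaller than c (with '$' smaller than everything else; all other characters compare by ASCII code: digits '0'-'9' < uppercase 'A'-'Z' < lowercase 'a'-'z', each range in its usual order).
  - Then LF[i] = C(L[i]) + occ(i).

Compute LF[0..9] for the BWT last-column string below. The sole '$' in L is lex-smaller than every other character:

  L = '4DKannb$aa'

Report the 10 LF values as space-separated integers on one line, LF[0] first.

Answer: 1 2 3 4 8 9 7 0 5 6

Derivation:
Char counts: '$':1, '4':1, 'D':1, 'K':1, 'a':3, 'b':1, 'n':2
C (first-col start): C('$')=0, C('4')=1, C('D')=2, C('K')=3, C('a')=4, C('b')=7, C('n')=8
L[0]='4': occ=0, LF[0]=C('4')+0=1+0=1
L[1]='D': occ=0, LF[1]=C('D')+0=2+0=2
L[2]='K': occ=0, LF[2]=C('K')+0=3+0=3
L[3]='a': occ=0, LF[3]=C('a')+0=4+0=4
L[4]='n': occ=0, LF[4]=C('n')+0=8+0=8
L[5]='n': occ=1, LF[5]=C('n')+1=8+1=9
L[6]='b': occ=0, LF[6]=C('b')+0=7+0=7
L[7]='$': occ=0, LF[7]=C('$')+0=0+0=0
L[8]='a': occ=1, LF[8]=C('a')+1=4+1=5
L[9]='a': occ=2, LF[9]=C('a')+2=4+2=6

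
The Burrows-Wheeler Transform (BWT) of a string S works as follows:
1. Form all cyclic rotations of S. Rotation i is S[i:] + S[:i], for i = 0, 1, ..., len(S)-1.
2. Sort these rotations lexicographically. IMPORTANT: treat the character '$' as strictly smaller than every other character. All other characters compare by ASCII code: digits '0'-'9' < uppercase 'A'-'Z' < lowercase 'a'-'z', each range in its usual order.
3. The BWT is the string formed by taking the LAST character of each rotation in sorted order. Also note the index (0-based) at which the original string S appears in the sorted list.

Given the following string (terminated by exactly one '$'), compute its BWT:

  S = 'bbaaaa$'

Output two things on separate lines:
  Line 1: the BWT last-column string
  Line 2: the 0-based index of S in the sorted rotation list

Answer: aaaabb$
6

Derivation:
All 7 rotations (rotation i = S[i:]+S[:i]):
  rot[0] = bbaaaa$
  rot[1] = baaaa$b
  rot[2] = aaaa$bb
  rot[3] = aaa$bba
  rot[4] = aa$bbaa
  rot[5] = a$bbaaa
  rot[6] = $bbaaaa
Sorted (with $ < everything):
  sorted[0] = $bbaaaa  (last char: 'a')
  sorted[1] = a$bbaaa  (last char: 'a')
  sorted[2] = aa$bbaa  (last char: 'a')
  sorted[3] = aaa$bba  (last char: 'a')
  sorted[4] = aaaa$bb  (last char: 'b')
  sorted[5] = baaaa$b  (last char: 'b')
  sorted[6] = bbaaaa$  (last char: '$')
Last column: aaaabb$
Original string S is at sorted index 6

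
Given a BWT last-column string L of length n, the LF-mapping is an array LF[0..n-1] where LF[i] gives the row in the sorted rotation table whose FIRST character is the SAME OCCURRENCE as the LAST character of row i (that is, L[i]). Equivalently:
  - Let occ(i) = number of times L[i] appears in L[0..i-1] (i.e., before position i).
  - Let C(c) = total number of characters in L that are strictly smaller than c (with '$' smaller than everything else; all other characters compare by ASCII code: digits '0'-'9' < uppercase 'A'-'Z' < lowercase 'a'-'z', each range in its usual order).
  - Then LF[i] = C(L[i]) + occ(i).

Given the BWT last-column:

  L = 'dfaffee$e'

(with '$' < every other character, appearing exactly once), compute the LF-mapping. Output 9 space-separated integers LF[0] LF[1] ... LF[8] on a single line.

Char counts: '$':1, 'a':1, 'd':1, 'e':3, 'f':3
C (first-col start): C('$')=0, C('a')=1, C('d')=2, C('e')=3, C('f')=6
L[0]='d': occ=0, LF[0]=C('d')+0=2+0=2
L[1]='f': occ=0, LF[1]=C('f')+0=6+0=6
L[2]='a': occ=0, LF[2]=C('a')+0=1+0=1
L[3]='f': occ=1, LF[3]=C('f')+1=6+1=7
L[4]='f': occ=2, LF[4]=C('f')+2=6+2=8
L[5]='e': occ=0, LF[5]=C('e')+0=3+0=3
L[6]='e': occ=1, LF[6]=C('e')+1=3+1=4
L[7]='$': occ=0, LF[7]=C('$')+0=0+0=0
L[8]='e': occ=2, LF[8]=C('e')+2=3+2=5

Answer: 2 6 1 7 8 3 4 0 5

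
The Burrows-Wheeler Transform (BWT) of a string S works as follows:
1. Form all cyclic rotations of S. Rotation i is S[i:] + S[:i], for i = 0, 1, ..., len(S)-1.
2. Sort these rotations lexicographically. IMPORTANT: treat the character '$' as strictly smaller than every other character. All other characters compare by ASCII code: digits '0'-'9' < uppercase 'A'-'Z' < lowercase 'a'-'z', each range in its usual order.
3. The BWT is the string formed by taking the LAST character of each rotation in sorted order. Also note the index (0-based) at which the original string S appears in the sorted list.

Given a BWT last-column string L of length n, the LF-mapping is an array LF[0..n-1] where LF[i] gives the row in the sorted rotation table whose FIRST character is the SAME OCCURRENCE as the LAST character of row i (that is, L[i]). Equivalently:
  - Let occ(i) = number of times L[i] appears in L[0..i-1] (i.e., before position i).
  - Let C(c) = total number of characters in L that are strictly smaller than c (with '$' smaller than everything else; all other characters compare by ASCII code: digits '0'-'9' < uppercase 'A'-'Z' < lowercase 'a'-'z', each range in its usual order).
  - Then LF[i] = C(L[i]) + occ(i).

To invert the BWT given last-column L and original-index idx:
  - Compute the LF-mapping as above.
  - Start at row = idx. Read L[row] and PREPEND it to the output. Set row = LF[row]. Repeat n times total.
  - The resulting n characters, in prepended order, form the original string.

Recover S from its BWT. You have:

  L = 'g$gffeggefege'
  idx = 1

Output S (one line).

Answer: efegfeggfgeg$

Derivation:
LF mapping: 8 0 9 5 6 1 10 11 2 7 3 12 4
Walk LF starting at row 1, prepending L[row]:
  step 1: row=1, L[1]='$', prepend. Next row=LF[1]=0
  step 2: row=0, L[0]='g', prepend. Next row=LF[0]=8
  step 3: row=8, L[8]='e', prepend. Next row=LF[8]=2
  step 4: row=2, L[2]='g', prepend. Next row=LF[2]=9
  step 5: row=9, L[9]='f', prepend. Next row=LF[9]=7
  step 6: row=7, L[7]='g', prepend. Next row=LF[7]=11
  step 7: row=11, L[11]='g', prepend. Next row=LF[11]=12
  step 8: row=12, L[12]='e', prepend. Next row=LF[12]=4
  step 9: row=4, L[4]='f', prepend. Next row=LF[4]=6
  step 10: row=6, L[6]='g', prepend. Next row=LF[6]=10
  step 11: row=10, L[10]='e', prepend. Next row=LF[10]=3
  step 12: row=3, L[3]='f', prepend. Next row=LF[3]=5
  step 13: row=5, L[5]='e', prepend. Next row=LF[5]=1
Reversed output: efegfeggfgeg$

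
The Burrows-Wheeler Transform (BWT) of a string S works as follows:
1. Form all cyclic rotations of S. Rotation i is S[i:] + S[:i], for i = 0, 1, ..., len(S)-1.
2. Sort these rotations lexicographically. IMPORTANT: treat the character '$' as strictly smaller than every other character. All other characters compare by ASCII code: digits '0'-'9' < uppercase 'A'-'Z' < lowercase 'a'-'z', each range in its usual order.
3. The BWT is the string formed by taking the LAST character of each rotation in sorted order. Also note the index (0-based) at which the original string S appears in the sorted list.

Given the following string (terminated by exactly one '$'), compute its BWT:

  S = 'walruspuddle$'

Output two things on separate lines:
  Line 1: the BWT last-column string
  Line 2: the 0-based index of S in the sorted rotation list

All 13 rotations (rotation i = S[i:]+S[:i]):
  rot[0] = walruspuddle$
  rot[1] = alruspuddle$w
  rot[2] = lruspuddle$wa
  rot[3] = ruspuddle$wal
  rot[4] = uspuddle$walr
  rot[5] = spuddle$walru
  rot[6] = puddle$walrus
  rot[7] = uddle$walrusp
  rot[8] = ddle$walruspu
  rot[9] = dle$walruspud
  rot[10] = le$walruspudd
  rot[11] = e$walruspuddl
  rot[12] = $walruspuddle
Sorted (with $ < everything):
  sorted[0] = $walruspuddle  (last char: 'e')
  sorted[1] = alruspuddle$w  (last char: 'w')
  sorted[2] = ddle$walruspu  (last char: 'u')
  sorted[3] = dle$walruspud  (last char: 'd')
  sorted[4] = e$walruspuddl  (last char: 'l')
  sorted[5] = le$walruspudd  (last char: 'd')
  sorted[6] = lruspuddle$wa  (last char: 'a')
  sorted[7] = puddle$walrus  (last char: 's')
  sorted[8] = ruspuddle$wal  (last char: 'l')
  sorted[9] = spuddle$walru  (last char: 'u')
  sorted[10] = uddle$walrusp  (last char: 'p')
  sorted[11] = uspuddle$walr  (last char: 'r')
  sorted[12] = walruspuddle$  (last char: '$')
Last column: ewudldaslupr$
Original string S is at sorted index 12

Answer: ewudldaslupr$
12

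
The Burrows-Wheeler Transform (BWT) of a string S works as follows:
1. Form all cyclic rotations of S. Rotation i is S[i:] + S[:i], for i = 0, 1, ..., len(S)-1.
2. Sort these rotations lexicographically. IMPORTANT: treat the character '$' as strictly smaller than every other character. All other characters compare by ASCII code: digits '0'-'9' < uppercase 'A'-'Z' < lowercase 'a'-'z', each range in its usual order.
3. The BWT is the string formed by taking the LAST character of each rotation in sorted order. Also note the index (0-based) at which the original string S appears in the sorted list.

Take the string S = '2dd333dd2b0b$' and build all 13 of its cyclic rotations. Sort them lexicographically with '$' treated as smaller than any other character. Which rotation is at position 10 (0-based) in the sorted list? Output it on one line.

All 13 rotations (rotation i = S[i:]+S[:i]):
  rot[0] = 2dd333dd2b0b$
  rot[1] = dd333dd2b0b$2
  rot[2] = d333dd2b0b$2d
  rot[3] = 333dd2b0b$2dd
  rot[4] = 33dd2b0b$2dd3
  rot[5] = 3dd2b0b$2dd33
  rot[6] = dd2b0b$2dd333
  rot[7] = d2b0b$2dd333d
  rot[8] = 2b0b$2dd333dd
  rot[9] = b0b$2dd333dd2
  rot[10] = 0b$2dd333dd2b
  rot[11] = b$2dd333dd2b0
  rot[12] = $2dd333dd2b0b
Sorted (with $ < everything):
  sorted[0] = $2dd333dd2b0b
  sorted[1] = 0b$2dd333dd2b
  sorted[2] = 2b0b$2dd333dd
  sorted[3] = 2dd333dd2b0b$
  sorted[4] = 333dd2b0b$2dd
  sorted[5] = 33dd2b0b$2dd3
  sorted[6] = 3dd2b0b$2dd33
  sorted[7] = b$2dd333dd2b0
  sorted[8] = b0b$2dd333dd2
  sorted[9] = d2b0b$2dd333d
  sorted[10] = d333dd2b0b$2d
  sorted[11] = dd2b0b$2dd333
  sorted[12] = dd333dd2b0b$2
sorted[10] = d333dd2b0b$2d

Answer: d333dd2b0b$2d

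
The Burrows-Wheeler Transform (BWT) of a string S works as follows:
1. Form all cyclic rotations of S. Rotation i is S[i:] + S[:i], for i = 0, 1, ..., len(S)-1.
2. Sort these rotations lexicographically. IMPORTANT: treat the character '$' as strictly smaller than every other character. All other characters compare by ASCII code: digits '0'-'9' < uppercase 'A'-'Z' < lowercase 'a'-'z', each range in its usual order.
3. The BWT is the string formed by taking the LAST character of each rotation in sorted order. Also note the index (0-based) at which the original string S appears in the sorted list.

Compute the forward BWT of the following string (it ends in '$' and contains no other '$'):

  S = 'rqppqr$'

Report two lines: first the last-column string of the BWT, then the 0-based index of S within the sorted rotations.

All 7 rotations (rotation i = S[i:]+S[:i]):
  rot[0] = rqppqr$
  rot[1] = qppqr$r
  rot[2] = ppqr$rq
  rot[3] = pqr$rqp
  rot[4] = qr$rqpp
  rot[5] = r$rqppq
  rot[6] = $rqppqr
Sorted (with $ < everything):
  sorted[0] = $rqppqr  (last char: 'r')
  sorted[1] = ppqr$rq  (last char: 'q')
  sorted[2] = pqr$rqp  (last char: 'p')
  sorted[3] = qppqr$r  (last char: 'r')
  sorted[4] = qr$rqpp  (last char: 'p')
  sorted[5] = r$rqppq  (last char: 'q')
  sorted[6] = rqppqr$  (last char: '$')
Last column: rqprpq$
Original string S is at sorted index 6

Answer: rqprpq$
6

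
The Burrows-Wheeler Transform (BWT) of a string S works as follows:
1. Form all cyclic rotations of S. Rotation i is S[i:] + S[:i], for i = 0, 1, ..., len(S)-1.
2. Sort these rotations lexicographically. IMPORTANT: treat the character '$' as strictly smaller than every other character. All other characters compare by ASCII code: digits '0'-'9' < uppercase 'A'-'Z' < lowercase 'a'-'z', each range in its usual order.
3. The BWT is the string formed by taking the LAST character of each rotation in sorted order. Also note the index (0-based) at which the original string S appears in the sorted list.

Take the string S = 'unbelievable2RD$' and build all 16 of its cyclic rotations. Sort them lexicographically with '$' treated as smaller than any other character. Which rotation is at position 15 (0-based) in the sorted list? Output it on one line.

Answer: vable2RD$unbelie

Derivation:
All 16 rotations (rotation i = S[i:]+S[:i]):
  rot[0] = unbelievable2RD$
  rot[1] = nbelievable2RD$u
  rot[2] = believable2RD$un
  rot[3] = elievable2RD$unb
  rot[4] = lievable2RD$unbe
  rot[5] = ievable2RD$unbel
  rot[6] = evable2RD$unbeli
  rot[7] = vable2RD$unbelie
  rot[8] = able2RD$unbeliev
  rot[9] = ble2RD$unbelieva
  rot[10] = le2RD$unbelievab
  rot[11] = e2RD$unbelievabl
  rot[12] = 2RD$unbelievable
  rot[13] = RD$unbelievable2
  rot[14] = D$unbelievable2R
  rot[15] = $unbelievable2RD
Sorted (with $ < everything):
  sorted[0] = $unbelievable2RD
  sorted[1] = 2RD$unbelievable
  sorted[2] = D$unbelievable2R
  sorted[3] = RD$unbelievable2
  sorted[4] = able2RD$unbeliev
  sorted[5] = believable2RD$un
  sorted[6] = ble2RD$unbelieva
  sorted[7] = e2RD$unbelievabl
  sorted[8] = elievable2RD$unb
  sorted[9] = evable2RD$unbeli
  sorted[10] = ievable2RD$unbel
  sorted[11] = le2RD$unbelievab
  sorted[12] = lievable2RD$unbe
  sorted[13] = nbelievable2RD$u
  sorted[14] = unbelievable2RD$
  sorted[15] = vable2RD$unbelie
sorted[15] = vable2RD$unbelie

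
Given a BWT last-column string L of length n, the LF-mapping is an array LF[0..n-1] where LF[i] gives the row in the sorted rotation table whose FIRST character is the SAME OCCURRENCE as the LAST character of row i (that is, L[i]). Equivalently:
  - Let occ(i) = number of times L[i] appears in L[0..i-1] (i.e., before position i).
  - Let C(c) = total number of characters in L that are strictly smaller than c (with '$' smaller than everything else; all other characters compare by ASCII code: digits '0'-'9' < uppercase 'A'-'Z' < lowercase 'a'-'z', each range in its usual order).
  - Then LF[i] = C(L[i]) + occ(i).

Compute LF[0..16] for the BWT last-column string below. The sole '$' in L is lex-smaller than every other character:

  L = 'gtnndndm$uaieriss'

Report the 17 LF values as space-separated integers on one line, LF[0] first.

Answer: 5 15 9 10 2 11 3 8 0 16 1 6 4 12 7 13 14

Derivation:
Char counts: '$':1, 'a':1, 'd':2, 'e':1, 'g':1, 'i':2, 'm':1, 'n':3, 'r':1, 's':2, 't':1, 'u':1
C (first-col start): C('$')=0, C('a')=1, C('d')=2, C('e')=4, C('g')=5, C('i')=6, C('m')=8, C('n')=9, C('r')=12, C('s')=13, C('t')=15, C('u')=16
L[0]='g': occ=0, LF[0]=C('g')+0=5+0=5
L[1]='t': occ=0, LF[1]=C('t')+0=15+0=15
L[2]='n': occ=0, LF[2]=C('n')+0=9+0=9
L[3]='n': occ=1, LF[3]=C('n')+1=9+1=10
L[4]='d': occ=0, LF[4]=C('d')+0=2+0=2
L[5]='n': occ=2, LF[5]=C('n')+2=9+2=11
L[6]='d': occ=1, LF[6]=C('d')+1=2+1=3
L[7]='m': occ=0, LF[7]=C('m')+0=8+0=8
L[8]='$': occ=0, LF[8]=C('$')+0=0+0=0
L[9]='u': occ=0, LF[9]=C('u')+0=16+0=16
L[10]='a': occ=0, LF[10]=C('a')+0=1+0=1
L[11]='i': occ=0, LF[11]=C('i')+0=6+0=6
L[12]='e': occ=0, LF[12]=C('e')+0=4+0=4
L[13]='r': occ=0, LF[13]=C('r')+0=12+0=12
L[14]='i': occ=1, LF[14]=C('i')+1=6+1=7
L[15]='s': occ=0, LF[15]=C('s')+0=13+0=13
L[16]='s': occ=1, LF[16]=C('s')+1=13+1=14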